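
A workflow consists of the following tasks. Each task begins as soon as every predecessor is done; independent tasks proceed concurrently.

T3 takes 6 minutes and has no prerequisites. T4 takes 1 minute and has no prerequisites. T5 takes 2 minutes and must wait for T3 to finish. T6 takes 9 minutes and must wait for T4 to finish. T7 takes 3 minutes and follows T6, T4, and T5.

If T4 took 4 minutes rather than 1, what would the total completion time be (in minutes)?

16

Critical path before the change: T4→T6→T7 = 1+9+3 = 13 giving 13 minutes.
T4 is on the critical path; changing it to 4 makes that path 16 minutes.
That remains the longest chain; total 16 minutes.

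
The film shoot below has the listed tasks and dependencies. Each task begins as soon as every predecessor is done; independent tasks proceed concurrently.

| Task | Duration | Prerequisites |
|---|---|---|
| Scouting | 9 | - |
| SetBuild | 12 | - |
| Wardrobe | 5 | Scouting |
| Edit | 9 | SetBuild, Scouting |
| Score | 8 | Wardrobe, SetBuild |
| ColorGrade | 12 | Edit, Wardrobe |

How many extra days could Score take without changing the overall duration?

11

SetBuild→Edit→ColorGrade = 12+9+12 = 33 sets the makespan at 33 days.
Score finishes as early as 22 and must finish by 33.
Slack of Score = 25 − 14 = 11 days.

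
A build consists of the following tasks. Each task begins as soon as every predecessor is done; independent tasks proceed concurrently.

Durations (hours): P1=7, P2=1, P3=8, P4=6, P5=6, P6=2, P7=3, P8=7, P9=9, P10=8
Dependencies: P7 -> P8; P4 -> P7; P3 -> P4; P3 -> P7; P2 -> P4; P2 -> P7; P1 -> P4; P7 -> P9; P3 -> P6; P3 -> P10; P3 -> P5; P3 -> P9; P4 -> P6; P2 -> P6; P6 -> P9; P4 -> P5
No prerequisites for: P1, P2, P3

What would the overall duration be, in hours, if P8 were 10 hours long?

27

Baseline: P3→P4→P7→P9 = 8+6+3+9 = 26 → 26 hours.
The longest path through P8 is only 24 hours, so P8 has float 2.
Now P3→P4→P7→P8 = 8+6+3+10 = 27 is longest, so the finish becomes 27 hours.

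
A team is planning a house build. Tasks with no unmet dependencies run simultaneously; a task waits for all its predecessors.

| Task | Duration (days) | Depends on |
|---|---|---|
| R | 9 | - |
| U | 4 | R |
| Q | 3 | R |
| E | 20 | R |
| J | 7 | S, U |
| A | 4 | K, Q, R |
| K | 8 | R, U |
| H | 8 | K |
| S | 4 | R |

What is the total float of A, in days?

Critical path: R→U→K→H = 9+4+8+8 = 29, so the finish is 29 days.
Longest path through A: 25 days (earliest finish 25, latest finish 29).
Slack of A = 25 − 21 = 4 days.

4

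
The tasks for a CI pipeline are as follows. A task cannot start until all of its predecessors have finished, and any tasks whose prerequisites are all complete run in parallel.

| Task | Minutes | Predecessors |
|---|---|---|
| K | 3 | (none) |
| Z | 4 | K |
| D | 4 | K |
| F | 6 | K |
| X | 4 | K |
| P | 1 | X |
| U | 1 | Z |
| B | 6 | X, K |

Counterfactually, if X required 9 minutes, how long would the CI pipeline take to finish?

18

Actual critical path: K→X→B = 3+4+6 = 13 ⇒ 13 minutes.
X lies on that path, so at 9 minutes the path becomes 18 minutes.
No other chain overtakes it, so the finish is 18 minutes.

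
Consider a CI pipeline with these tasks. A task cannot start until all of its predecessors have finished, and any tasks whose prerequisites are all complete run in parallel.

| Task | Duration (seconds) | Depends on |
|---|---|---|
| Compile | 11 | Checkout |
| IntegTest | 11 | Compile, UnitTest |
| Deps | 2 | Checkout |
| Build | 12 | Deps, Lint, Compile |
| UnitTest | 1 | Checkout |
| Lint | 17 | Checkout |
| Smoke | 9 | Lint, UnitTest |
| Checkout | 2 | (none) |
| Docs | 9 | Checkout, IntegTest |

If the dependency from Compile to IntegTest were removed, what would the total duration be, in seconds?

Before: longest chain Checkout→Compile→IntegTest→Docs = 2+11+11+9 = 33, finish 33.
Without Compile→IntegTest, IntegTest's earliest start moves from 13 to 3.
After: Checkout→Lint→Build = 2+17+12 = 31 → 31 seconds.

31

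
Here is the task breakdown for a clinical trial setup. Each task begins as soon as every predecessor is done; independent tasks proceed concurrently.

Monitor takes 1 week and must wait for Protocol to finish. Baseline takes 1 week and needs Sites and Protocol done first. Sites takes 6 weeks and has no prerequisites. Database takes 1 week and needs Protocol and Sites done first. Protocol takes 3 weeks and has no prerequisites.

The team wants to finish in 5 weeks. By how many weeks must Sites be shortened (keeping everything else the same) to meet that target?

Current finish: 7 weeks; target: 5.
Sites is on every critical path, so each week cut from Sites cuts the finish by one (this holds down to a finish of 4).
Need 7 − 5 = 2 weeks off Sites → Sites becomes 4 weeks, finish becomes 5.

2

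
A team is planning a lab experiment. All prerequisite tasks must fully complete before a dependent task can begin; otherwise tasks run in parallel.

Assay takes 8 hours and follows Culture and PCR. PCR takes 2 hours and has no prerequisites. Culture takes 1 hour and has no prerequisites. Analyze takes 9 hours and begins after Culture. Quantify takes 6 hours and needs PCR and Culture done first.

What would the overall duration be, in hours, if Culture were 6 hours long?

The binding path is Culture→Analyze = 1+9 = 10; finish at 10 hours.
Culture is on the critical path; changing it to 6 makes that path 15 hours.
That remains the longest chain; total 15 hours.

15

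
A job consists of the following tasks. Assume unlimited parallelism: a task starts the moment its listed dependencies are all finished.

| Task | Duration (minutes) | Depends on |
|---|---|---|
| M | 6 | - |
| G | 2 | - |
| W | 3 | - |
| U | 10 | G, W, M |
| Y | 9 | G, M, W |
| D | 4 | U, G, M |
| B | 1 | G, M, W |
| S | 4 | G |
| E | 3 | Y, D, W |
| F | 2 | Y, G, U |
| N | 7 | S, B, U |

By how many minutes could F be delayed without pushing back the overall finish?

5

M→U→D→E = 6+10+4+3 = 23 sets the makespan at 23 minutes.
Longest path through F: 18 minutes (earliest finish 18, latest finish 23).
So F can slip 23 − 18 = 5 minutes.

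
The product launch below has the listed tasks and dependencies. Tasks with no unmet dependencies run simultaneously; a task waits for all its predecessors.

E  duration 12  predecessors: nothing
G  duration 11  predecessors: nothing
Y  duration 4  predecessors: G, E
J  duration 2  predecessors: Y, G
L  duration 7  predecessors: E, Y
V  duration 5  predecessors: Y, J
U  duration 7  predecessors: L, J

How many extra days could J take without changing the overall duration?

E→Y→L→U = 12+4+7+7 = 30 sets the makespan at 30 days.
The longest chain containing J totals 25 days.
Slack of J = 21 − 16 = 5 days.

5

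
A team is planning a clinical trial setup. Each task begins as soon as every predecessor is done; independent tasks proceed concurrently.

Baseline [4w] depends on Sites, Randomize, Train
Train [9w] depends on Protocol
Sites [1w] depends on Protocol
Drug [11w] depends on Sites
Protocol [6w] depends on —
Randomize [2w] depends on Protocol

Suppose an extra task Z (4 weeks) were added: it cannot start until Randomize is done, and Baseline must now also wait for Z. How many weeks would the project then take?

Originally the project takes 19 weeks.
With Z inserted, Baseline now waits for max(Sites, Randomize, Train, Z).
New critical path: Protocol→Train→Baseline = 6+9+4 = 19 ⇒ 19 weeks.

19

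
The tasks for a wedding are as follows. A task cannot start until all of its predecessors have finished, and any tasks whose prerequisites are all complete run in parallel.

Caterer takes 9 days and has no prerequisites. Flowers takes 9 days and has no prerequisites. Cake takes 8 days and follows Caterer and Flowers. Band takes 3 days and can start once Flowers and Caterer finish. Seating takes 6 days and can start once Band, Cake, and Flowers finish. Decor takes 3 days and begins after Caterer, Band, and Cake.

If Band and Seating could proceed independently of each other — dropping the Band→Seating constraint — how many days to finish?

23

With the dependency in place, Caterer→Cake→Seating = 9+8+6 = 23 sets the finish at 23 days.
Dropping Band→Seating doesn't change Seating's earliest start (17); another predecessor still binds.
New critical path: Caterer→Cake→Seating = 9+8+6 = 23 ⇒ 23 days.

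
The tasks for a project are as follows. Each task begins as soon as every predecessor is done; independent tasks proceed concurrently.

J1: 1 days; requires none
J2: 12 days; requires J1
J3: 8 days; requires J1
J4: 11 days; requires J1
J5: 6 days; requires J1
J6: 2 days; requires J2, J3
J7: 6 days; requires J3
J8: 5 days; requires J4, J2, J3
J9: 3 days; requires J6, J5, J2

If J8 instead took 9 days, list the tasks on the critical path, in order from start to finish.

J1, J2, J8

Actual critical path: J1→J2→J8 = 1+12+5 = 18 ⇒ 18 days.
J8 lies on that path, so at 9 days the path becomes 22 days.
No other chain overtakes it, so the finish is 22 days.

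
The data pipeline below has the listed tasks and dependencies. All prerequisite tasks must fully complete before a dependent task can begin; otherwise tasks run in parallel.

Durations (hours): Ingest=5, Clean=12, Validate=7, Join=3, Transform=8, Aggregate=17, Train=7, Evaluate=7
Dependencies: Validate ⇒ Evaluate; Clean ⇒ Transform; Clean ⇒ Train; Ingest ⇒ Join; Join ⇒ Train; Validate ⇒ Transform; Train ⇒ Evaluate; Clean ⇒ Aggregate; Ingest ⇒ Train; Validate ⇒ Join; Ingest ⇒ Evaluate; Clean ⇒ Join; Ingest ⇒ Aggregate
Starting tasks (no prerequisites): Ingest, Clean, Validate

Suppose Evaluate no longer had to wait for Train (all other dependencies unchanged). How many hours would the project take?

29

Original critical path: Clean→Join→Train→Evaluate = 12+3+7+7 = 29 ⇒ 29 hours.
Without Train→Evaluate, Evaluate's earliest start moves from 22 to 7.
The longest chain is now Clean→Aggregate = 12+17 = 29, so the project takes 29 hours.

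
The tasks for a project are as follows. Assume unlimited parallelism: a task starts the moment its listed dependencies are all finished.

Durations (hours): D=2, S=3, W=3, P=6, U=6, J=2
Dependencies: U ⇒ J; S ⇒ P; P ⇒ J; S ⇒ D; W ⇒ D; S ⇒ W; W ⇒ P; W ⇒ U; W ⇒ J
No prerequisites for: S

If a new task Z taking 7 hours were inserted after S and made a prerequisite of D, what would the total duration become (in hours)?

Originally the schedule takes 14 hours.
With Z inserted, D now waits for max(W, S, Z).
New critical path: S→W→P→J = 3+3+6+2 = 14 ⇒ 14 hours.

14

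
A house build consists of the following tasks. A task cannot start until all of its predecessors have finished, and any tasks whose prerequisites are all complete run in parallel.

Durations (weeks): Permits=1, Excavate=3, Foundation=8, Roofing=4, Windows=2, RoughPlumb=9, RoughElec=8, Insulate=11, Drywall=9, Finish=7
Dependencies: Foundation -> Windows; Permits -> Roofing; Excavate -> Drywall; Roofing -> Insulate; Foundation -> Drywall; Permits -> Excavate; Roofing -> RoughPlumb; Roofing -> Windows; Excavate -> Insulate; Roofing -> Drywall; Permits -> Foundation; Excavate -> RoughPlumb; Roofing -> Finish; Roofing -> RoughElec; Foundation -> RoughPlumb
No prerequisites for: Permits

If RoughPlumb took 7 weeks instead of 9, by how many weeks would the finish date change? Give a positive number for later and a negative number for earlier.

0

Actual critical path: Permits→Foundation→RoughPlumb = 1+8+9 = 18 ⇒ 18 weeks.
RoughPlumb lies on that path, so at 7 weeks the path becomes 16 weeks.
Now Permits→Foundation→Drywall = 1+8+9 = 18 is longest, so the finish becomes 18 weeks.
Change in finish: 18 − 18 = +0 weeks.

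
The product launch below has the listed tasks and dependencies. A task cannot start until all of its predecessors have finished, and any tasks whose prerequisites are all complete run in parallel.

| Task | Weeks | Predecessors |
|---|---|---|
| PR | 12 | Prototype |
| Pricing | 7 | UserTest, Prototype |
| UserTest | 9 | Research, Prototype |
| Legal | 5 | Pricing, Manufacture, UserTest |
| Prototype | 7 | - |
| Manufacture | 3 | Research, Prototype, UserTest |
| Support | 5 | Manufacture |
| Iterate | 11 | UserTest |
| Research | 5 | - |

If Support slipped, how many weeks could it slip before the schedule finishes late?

4

Prototype→UserTest→Pricing→Legal = 7+9+7+5 = 28 sets the makespan at 28 weeks.
The longest chain containing Support totals 24 weeks.
Slack of Support = 23 − 19 = 4 weeks.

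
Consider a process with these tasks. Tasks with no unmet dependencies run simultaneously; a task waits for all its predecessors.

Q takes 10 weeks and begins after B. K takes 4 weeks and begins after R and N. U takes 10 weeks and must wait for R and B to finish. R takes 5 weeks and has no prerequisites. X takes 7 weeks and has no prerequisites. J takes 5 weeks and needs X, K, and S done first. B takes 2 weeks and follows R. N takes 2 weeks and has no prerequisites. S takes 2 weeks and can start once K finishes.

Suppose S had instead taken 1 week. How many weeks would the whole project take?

17

Actual critical path: R→B→U = 5+2+10 = 17 ⇒ 17 weeks.
S is off the critical path — its longest chain is 16 weeks, giving 1 of slack.
That remains the longest chain; total 17 weeks.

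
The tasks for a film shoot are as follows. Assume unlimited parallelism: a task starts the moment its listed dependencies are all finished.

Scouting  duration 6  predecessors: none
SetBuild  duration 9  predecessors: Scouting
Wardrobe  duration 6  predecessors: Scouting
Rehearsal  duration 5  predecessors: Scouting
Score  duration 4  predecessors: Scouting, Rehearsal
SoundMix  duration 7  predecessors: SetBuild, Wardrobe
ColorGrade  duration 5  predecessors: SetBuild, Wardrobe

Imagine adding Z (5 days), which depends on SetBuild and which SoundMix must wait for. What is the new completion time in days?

Originally the job takes 22 days.
With Z inserted, SoundMix now waits for max(SetBuild, Wardrobe, Z).
New critical path: Scouting→SetBuild→Z→SoundMix = 6+9+5+7 = 27 ⇒ 27 days.

27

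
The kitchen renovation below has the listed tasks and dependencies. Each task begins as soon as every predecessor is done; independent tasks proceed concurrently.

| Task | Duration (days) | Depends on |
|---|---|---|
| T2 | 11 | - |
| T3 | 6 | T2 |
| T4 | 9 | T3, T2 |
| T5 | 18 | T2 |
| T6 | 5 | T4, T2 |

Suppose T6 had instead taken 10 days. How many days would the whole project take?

Critical path before the change: T2→T3→T4→T6 = 11+6+9+5 = 31 giving 31 days.
T6 lies on that path, so at 10 days the path becomes 36 days.
That remains the longest chain; total 36 days.

36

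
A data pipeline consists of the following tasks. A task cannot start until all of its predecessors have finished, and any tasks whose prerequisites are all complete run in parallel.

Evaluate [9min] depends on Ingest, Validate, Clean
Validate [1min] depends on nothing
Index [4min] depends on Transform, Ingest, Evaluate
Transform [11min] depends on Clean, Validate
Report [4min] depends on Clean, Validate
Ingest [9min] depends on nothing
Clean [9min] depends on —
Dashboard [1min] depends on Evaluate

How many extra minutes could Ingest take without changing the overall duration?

Critical path: Clean→Transform→Index = 9+11+4 = 24, so the finish is 24 minutes.
Longest path through Ingest: 22 minutes (earliest finish 9, latest finish 11).
Slack of Ingest = 2 − 0 = 2 minutes.

2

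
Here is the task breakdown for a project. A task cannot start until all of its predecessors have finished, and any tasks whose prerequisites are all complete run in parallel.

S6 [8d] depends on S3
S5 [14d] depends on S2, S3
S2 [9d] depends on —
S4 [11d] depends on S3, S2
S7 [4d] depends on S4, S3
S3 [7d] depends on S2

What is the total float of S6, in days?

S2→S3→S4→S7 = 9+7+11+4 = 31 sets the makespan at 31 days.
Longest path through S6: 24 days (earliest finish 24, latest finish 31).
Float = 31 − 24 = 7.

7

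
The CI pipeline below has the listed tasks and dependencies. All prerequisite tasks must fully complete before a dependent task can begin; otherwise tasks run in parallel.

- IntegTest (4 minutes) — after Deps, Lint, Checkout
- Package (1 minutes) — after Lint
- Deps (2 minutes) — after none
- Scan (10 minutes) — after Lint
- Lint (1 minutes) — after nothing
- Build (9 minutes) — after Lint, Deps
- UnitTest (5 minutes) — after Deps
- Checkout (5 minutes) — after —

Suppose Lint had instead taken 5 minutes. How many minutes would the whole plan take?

The binding path is Lint→Scan = 1+10 = 11; finish at 11 minutes.
Lint lies on that path, so at 5 minutes the path becomes 15 minutes.
No other chain overtakes it, so the finish is 15 minutes.

15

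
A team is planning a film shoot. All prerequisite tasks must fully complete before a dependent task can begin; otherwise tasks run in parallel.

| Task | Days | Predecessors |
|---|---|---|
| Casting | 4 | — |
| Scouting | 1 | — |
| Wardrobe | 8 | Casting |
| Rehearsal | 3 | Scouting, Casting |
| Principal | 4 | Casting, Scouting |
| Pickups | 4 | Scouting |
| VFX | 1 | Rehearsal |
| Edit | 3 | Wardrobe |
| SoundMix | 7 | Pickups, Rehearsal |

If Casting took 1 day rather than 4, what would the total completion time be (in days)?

12

Baseline: Casting→Wardrobe→Edit = 4+8+3 = 15 → 15 days.
Casting is on the critical path; changing it to 1 makes that path 12 days.
That remains the longest chain; total 12 days.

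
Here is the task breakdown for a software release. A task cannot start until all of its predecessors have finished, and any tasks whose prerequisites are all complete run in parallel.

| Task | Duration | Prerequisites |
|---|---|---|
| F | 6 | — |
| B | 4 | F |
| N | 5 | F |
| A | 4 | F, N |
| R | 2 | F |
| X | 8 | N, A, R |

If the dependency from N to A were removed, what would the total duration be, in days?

Original critical path: F→N→A→X = 6+5+4+8 = 23 ⇒ 23 days.
Without N→A, A's earliest start moves from 11 to 6.
After: F→N→X = 6+5+8 = 19 → 19 days.

19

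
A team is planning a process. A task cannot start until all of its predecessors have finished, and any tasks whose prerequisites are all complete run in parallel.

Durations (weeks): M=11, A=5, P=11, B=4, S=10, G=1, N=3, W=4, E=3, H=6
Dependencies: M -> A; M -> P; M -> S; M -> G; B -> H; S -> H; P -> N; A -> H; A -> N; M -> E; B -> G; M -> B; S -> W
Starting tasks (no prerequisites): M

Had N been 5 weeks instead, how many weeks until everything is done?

27

Critical path before the change: M→S→H = 11+10+6 = 27 giving 27 weeks.
N has 2 weeks of float (longest path through it is 25).
Now M→P→N = 11+11+5 = 27 is longest, so the finish becomes 27 weeks.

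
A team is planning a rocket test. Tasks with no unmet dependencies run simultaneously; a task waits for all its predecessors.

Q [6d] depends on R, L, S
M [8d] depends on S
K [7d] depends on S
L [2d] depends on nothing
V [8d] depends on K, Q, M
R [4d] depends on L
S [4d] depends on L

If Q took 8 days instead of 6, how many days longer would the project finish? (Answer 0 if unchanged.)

Critical path before the change: L→S→M→V = 2+4+8+8 = 22 giving 22 days.
Q has 2 days of float (longest path through it is 20).
The binding chain switches to L→S→Q→V = 2+4+8+8 = 22; finish 22 days.
Change in finish: 22 − 22 = +0 days.

0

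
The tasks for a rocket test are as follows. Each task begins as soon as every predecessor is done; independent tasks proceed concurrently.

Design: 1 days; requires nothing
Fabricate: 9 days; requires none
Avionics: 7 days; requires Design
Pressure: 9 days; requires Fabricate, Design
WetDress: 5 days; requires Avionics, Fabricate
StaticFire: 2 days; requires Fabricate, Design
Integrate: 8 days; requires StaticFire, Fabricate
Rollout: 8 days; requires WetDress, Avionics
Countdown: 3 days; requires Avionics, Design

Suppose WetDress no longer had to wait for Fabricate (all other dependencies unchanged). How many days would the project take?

21

With the dependency in place, Fabricate→WetDress→Rollout = 9+5+8 = 22 sets the finish at 22 days.
Without Fabricate→WetDress, WetDress's earliest start moves from 9 to 8.
The longest chain is now Design→Avionics→WetDress→Rollout = 1+7+5+8 = 21, so the project takes 21 days.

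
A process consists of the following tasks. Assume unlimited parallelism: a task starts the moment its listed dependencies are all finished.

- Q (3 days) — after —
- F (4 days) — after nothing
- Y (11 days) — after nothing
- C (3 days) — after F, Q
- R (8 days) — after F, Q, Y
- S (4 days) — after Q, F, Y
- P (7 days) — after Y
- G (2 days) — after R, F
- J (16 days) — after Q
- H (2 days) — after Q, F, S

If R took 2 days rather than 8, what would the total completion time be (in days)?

19

Critical path before the change: Y→R→G = 11+8+2 = 21 giving 21 days.
R is on the critical path; changing it to 2 makes that path 15 days.
Now Q→J = 3+16 = 19 is longest, so the finish becomes 19 days.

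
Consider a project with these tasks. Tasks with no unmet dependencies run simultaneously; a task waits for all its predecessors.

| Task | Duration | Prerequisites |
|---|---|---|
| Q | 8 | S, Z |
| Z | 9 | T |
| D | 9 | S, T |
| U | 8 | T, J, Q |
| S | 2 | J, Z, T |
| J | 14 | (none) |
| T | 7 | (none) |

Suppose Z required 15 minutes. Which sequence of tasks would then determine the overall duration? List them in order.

The binding path is T→Z→S→Q→U = 7+9+2+8+8 = 34; finish at 34 minutes.
Since Z is critical, the +6 change carries straight to that chain (now 40 minutes).
The critical path is still T→Z→S→Q→U; finish is now 40 minutes.

T, Z, S, Q, U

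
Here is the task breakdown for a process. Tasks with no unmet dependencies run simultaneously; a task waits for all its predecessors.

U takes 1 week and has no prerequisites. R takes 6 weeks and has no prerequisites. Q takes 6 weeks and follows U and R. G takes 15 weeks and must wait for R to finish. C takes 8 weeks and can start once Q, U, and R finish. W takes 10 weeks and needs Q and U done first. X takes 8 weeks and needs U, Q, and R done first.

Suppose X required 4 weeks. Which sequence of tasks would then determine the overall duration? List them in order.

R, Q, W

As given, the longest chain is R→Q→W = 6+6+10 = 22, so the finish is 22 weeks.
The longest path through X is only 20 weeks, so X has float 2.
The critical path is still R→Q→W; finish is now 22 weeks.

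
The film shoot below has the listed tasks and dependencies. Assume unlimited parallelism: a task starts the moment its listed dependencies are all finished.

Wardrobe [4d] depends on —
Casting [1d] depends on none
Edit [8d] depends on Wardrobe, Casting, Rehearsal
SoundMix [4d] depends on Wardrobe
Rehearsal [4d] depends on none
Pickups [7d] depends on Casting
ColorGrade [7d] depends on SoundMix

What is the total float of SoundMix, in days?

0

Critical path: Wardrobe→SoundMix→ColorGrade = 4+4+7 = 15, so the finish is 15 days.
The longest chain containing SoundMix totals 15 days.
Slack of SoundMix = 4 − 4 = 0 days.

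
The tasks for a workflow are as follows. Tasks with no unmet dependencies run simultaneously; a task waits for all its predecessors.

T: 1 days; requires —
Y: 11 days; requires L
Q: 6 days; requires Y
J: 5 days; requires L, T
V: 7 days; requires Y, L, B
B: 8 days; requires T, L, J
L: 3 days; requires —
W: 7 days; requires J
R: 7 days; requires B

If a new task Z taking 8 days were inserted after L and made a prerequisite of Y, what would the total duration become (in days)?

29

Originally the plan takes 23 days.
With Z inserted, Y now waits for max(L, Z).
New critical path: L→Z→Y→V = 3+8+11+7 = 29 ⇒ 29 days.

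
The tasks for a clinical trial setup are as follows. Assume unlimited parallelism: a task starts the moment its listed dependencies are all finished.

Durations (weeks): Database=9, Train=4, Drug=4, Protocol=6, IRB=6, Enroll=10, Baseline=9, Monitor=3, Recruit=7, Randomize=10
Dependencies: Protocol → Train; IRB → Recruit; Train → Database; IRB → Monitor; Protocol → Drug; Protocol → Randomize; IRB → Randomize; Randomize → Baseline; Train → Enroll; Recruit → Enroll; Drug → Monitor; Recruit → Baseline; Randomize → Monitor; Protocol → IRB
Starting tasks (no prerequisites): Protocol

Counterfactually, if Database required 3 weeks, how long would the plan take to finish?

31

As given, the longest chain is Protocol→IRB→Randomize→Baseline = 6+6+10+9 = 31, so the finish is 31 weeks.
Database is off the critical path — its longest chain is 19 weeks, giving 12 of slack.
That remains the longest chain; total 31 weeks.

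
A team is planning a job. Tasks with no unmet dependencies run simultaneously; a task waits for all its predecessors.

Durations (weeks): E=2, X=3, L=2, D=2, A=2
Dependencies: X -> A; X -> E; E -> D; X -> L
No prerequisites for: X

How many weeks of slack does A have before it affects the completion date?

Critical path: X→E→D = 3+2+2 = 7, so the finish is 7 weeks.
Longest path through A: 5 weeks (earliest finish 5, latest finish 7).
So A can slip 7 − 5 = 2 weeks.

2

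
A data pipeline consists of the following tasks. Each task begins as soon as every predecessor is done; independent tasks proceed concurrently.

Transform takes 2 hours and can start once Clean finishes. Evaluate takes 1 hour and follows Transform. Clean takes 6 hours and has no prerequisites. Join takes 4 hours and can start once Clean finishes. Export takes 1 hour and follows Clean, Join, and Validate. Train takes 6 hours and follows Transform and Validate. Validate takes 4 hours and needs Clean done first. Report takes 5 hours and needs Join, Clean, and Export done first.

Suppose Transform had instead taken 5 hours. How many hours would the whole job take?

17

The binding path is Clean→Validate→Train = 6+4+6 = 16; finish at 16 hours.
Transform has 2 hours of float (longest path through it is 14).
Now Clean→Transform→Train = 6+5+6 = 17 is longest, so the finish becomes 17 hours.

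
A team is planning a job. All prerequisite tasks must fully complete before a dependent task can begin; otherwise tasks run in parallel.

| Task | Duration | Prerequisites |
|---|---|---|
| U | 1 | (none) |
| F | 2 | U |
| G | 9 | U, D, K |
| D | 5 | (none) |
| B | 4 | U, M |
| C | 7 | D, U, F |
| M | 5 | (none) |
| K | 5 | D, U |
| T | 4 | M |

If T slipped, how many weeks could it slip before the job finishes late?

The longest chain is D→K→G = 5+5+9 = 19; overall finish 19 weeks.
T finishes as early as 9 and must finish by 19.
Slack of T = 15 − 5 = 10 weeks.

10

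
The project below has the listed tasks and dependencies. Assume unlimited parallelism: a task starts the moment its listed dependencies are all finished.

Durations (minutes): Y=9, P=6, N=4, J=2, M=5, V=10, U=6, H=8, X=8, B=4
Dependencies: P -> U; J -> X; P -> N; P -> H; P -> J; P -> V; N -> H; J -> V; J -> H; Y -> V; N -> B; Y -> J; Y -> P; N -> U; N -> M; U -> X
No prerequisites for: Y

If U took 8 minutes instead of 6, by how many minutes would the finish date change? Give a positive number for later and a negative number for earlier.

Critical path before the change: Y→P→N→U→X = 9+6+4+6+8 = 33 giving 33 minutes.
U is on the critical path; changing it to 8 makes that path 35 minutes.
The critical path is still Y→P→N→U→X; finish is now 35 minutes.
Change in finish: 35 − 33 = +2 minutes.

2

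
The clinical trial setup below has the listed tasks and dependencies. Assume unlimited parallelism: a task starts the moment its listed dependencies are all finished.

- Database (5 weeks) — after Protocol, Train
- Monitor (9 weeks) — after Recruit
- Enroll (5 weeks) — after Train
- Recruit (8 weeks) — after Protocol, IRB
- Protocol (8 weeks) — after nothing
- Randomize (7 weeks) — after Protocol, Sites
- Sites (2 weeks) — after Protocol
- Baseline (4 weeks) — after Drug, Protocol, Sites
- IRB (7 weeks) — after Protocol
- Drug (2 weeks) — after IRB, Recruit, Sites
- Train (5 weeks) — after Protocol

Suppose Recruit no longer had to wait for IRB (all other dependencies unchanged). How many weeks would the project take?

Original critical path: Protocol→IRB→Recruit→Monitor = 8+7+8+9 = 32 ⇒ 32 weeks.
Without IRB→Recruit, Recruit's earliest start moves from 15 to 8.
New critical path: Protocol→Recruit→Monitor = 8+8+9 = 25 ⇒ 25 weeks.

25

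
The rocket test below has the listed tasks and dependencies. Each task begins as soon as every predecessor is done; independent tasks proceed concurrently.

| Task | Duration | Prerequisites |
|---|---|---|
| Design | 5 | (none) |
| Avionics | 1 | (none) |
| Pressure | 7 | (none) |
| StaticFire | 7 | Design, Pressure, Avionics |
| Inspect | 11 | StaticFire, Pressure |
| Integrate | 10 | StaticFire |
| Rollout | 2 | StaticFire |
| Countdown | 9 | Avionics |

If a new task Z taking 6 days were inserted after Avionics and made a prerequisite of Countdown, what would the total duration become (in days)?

Originally the job takes 25 days.
With Z inserted, Countdown now waits for max(Avionics, Z).
New critical path: Pressure→StaticFire→Inspect = 7+7+11 = 25 ⇒ 25 days.

25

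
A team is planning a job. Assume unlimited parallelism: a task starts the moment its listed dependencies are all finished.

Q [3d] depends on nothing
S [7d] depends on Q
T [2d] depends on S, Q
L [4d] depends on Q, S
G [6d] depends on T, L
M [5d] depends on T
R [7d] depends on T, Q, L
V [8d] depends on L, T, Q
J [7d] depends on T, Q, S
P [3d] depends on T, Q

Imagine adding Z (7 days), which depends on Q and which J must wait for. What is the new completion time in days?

Originally the schedule takes 22 days.
With Z inserted, J now waits for max(T, Q, S, Z).
New critical path: Q→S→L→V = 3+7+4+8 = 22 ⇒ 22 days.

22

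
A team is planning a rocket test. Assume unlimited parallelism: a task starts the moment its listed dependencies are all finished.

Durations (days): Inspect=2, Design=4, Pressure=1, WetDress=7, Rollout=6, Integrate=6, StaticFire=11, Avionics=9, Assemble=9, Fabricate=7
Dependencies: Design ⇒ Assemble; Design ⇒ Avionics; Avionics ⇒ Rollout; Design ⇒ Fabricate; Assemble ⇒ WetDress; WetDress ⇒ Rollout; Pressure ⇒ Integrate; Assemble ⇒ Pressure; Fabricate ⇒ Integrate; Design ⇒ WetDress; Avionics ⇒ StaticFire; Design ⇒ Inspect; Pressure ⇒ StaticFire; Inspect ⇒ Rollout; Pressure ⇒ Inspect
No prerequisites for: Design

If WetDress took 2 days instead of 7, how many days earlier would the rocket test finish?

Baseline: Design→Assemble→WetDress→Rollout = 4+9+7+6 = 26 → 26 days.
Since WetDress is critical, the -5 change carries straight to that chain (now 21 days).
New critical path: Design→Assemble→Pressure→StaticFire = 4+9+1+11 = 25 ⇒ 25 days.
Change in finish: 25 − 26 = -1 days.

1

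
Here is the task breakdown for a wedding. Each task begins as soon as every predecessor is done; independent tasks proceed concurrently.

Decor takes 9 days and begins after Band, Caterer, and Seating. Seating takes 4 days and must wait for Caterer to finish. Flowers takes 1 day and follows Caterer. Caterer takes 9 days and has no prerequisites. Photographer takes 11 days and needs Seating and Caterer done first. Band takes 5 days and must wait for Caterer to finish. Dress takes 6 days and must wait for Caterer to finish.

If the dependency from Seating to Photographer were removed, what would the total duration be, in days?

23

With the dependency in place, Caterer→Seating→Photographer = 9+4+11 = 24 sets the finish at 24 days.
Without Seating→Photographer, Photographer's earliest start moves from 13 to 9.
New critical path: Caterer→Band→Decor = 9+5+9 = 23 ⇒ 23 days.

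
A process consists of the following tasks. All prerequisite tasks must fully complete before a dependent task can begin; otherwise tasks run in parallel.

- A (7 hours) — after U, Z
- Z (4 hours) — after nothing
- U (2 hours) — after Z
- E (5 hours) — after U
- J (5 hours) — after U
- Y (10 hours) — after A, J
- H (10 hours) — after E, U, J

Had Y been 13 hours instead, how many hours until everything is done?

26

The binding path is Z→U→A→Y = 4+2+7+10 = 23; finish at 23 hours.
Y lies on that path, so at 13 hours the path becomes 26 hours.
The critical path is still Z→U→A→Y; finish is now 26 hours.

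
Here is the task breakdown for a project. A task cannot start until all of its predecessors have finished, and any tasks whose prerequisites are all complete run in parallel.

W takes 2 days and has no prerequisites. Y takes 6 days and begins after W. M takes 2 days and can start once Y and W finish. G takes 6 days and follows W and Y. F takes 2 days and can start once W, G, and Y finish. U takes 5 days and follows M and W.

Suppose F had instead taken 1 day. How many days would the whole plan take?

15

Actual critical path: W→Y→G→F = 2+6+6+2 = 16 ⇒ 16 days.
Since F is critical, the -1 change carries straight to that chain (now 15 days).
Now W→Y→M→U = 2+6+2+5 = 15 is longest, so the finish becomes 15 days.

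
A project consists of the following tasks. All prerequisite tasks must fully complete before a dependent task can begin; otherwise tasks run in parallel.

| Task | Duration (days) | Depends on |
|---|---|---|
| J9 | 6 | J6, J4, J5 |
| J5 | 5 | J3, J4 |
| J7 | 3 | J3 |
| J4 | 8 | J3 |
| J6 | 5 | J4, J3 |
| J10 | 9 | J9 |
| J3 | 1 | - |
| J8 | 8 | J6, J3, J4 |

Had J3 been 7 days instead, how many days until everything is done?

Critical path before the change: J3→J4→J5→J9→J10 = 1+8+5+6+9 = 29 giving 29 days.
J3 lies on that path, so at 7 days the path becomes 35 days.
No other chain overtakes it, so the finish is 35 days.

35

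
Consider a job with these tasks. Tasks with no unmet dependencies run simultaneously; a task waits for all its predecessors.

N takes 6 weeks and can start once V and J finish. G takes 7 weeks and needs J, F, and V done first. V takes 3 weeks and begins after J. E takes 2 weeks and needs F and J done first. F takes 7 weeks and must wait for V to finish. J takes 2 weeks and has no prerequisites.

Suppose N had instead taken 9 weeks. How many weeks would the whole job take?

19

Baseline: J→V→F→G = 2+3+7+7 = 19 → 19 weeks.
N is off the critical path — its longest chain is 11 weeks, giving 8 of slack.
That remains the longest chain; total 19 weeks.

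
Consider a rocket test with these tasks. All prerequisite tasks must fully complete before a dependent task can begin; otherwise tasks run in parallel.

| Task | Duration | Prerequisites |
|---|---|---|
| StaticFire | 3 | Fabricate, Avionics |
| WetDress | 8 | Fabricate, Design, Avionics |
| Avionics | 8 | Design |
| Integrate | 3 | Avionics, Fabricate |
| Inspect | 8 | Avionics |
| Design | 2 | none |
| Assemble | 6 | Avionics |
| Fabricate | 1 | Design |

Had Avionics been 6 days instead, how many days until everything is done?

16

Critical path before the change: Design→Avionics→WetDress = 2+8+8 = 18 giving 18 days.
Since Avionics is critical, the -2 change carries straight to that chain (now 16 days).
No other chain overtakes it, so the finish is 16 days.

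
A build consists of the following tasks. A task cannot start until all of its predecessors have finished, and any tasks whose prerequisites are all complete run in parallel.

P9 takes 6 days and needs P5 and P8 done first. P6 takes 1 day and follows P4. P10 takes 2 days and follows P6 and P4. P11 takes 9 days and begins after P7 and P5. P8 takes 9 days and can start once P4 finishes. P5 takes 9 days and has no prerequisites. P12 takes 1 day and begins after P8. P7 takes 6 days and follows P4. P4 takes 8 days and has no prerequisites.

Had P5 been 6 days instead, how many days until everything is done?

23

Critical path before the change: P4→P7→P11 = 8+6+9 = 23 giving 23 days.
P5 has 5 days of float (longest path through it is 18).
No other chain overtakes it, so the finish is 23 days.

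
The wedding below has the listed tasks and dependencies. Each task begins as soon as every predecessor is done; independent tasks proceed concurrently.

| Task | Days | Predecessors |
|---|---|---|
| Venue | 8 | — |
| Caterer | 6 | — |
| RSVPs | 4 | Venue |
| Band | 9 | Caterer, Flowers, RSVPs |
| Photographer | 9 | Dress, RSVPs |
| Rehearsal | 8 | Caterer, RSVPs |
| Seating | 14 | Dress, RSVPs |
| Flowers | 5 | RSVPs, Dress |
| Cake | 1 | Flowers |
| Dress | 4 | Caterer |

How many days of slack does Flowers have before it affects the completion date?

The longest chain is Venue→RSVPs→Flowers→Band = 8+4+5+9 = 26; overall finish 26 days.
Longest path through Flowers: 26 days (earliest finish 17, latest finish 17).
So Flowers can slip 17 − 17 = 0 days.

0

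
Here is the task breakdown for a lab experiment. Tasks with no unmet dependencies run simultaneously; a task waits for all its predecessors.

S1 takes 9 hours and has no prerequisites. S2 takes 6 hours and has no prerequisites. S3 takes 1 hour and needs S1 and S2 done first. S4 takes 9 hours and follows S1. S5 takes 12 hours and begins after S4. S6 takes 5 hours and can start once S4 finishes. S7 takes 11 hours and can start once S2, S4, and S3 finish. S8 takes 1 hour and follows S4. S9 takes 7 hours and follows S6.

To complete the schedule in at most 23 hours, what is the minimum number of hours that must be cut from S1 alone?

7

Current finish: 30 hours; target: 23.
S1 is on every critical path, so each hour cut from S1 cuts the finish by one (this holds down to a finish of 22).
Need 30 − 23 = 7 hours off S1 → S1 becomes 2 hours, finish becomes 23.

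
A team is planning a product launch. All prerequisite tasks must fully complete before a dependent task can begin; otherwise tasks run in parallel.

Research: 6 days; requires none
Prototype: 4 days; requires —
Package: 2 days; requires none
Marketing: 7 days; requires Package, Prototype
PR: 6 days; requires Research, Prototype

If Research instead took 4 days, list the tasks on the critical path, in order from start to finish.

The binding path is Research→PR = 6+6 = 12; finish at 12 days.
Research lies on that path, so at 4 days the path becomes 10 days.
Now Prototype→Marketing = 4+7 = 11 is longest, so the finish becomes 11 days.

Prototype, Marketing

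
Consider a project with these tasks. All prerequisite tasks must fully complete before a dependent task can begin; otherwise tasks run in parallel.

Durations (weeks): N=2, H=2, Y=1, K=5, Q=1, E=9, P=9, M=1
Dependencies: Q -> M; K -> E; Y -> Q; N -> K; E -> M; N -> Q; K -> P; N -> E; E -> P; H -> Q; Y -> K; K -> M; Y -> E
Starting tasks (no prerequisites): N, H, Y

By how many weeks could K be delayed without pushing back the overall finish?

The longest chain is N→K→E→P = 2+5+9+9 = 25; overall finish 25 weeks.
K finishes as early as 7 and must finish by 7.
Float = 25 − 25 = 0.

0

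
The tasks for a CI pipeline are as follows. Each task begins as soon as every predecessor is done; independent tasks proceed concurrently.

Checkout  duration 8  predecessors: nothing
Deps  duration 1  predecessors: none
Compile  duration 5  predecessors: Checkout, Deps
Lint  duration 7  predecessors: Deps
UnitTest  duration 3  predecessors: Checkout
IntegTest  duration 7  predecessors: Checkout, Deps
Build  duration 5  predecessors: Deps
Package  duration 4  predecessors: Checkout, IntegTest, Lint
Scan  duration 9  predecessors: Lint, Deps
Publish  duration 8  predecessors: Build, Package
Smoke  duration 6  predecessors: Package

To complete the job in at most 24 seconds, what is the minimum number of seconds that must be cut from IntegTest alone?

Current finish: 27 seconds; target: 24.
IntegTest is on every critical path, so each second cut from IntegTest cuts the finish by one (this holds down to a finish of 21).
Need 27 − 24 = 3 seconds off IntegTest → IntegTest becomes 4 seconds, finish becomes 24.

3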